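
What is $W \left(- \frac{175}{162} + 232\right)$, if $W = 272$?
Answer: $\frac{5087624}{81} \approx 62810.0$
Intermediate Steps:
$W \left(- \frac{175}{162} + 232\right) = 272 \left(- \frac{175}{162} + 232\right) = 272 \cdot \frac{37409}{162} = \frac{5087624}{81}$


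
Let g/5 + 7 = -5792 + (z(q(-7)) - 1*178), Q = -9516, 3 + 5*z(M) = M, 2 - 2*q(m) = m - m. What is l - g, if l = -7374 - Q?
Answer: 32029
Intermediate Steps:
q(m) = 1 (q(m) = 1 - (m - m)/2 = 1 - 1/2*0 = 1 + 0 = 1)
z(M) = -3/5 + M/5
g = -29887 (g = -35 + 5*(-5792 + ((-3/5 + (1/5)*1) - 1*178)) = -35 + 5*(-5792 + ((-3/5 + 1/5) - 178)) = -35 + 5*(-5792 + (-2/5 - 178)) = -35 + 5*(-5792 - 892/5) = -35 + 5*(-29852/5) = -35 - 29852 = -29887)
l = 2142 (l = -7374 - 1*(-9516) = -7374 + 9516 = 2142)
l - g = 2142 - 1*(-29887) = 2142 + 29887 = 32029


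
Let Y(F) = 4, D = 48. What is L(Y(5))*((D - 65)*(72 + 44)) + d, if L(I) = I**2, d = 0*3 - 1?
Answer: -31553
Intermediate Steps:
d = -1 (d = 0 - 1 = -1)
L(Y(5))*((D - 65)*(72 + 44)) + d = 4**2*((48 - 65)*(72 + 44)) - 1 = 16*(-17*116) - 1 = 16*(-1972) - 1 = -31552 - 1 = -31553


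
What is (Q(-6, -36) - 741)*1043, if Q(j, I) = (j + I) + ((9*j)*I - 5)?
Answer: 1205708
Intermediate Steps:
Q(j, I) = -5 + I + j + 9*I*j (Q(j, I) = (I + j) + (9*I*j - 5) = (I + j) + (-5 + 9*I*j) = -5 + I + j + 9*I*j)
(Q(-6, -36) - 741)*1043 = ((-5 - 36 - 6 + 9*(-36)*(-6)) - 741)*1043 = ((-5 - 36 - 6 + 1944) - 741)*1043 = (1897 - 741)*1043 = 1156*1043 = 1205708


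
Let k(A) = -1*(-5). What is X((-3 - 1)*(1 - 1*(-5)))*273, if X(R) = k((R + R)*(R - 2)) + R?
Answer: -5187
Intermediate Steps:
k(A) = 5
X(R) = 5 + R
X((-3 - 1)*(1 - 1*(-5)))*273 = (5 + (-3 - 1)*(1 - 1*(-5)))*273 = (5 - 4*(1 + 5))*273 = (5 - 4*6)*273 = (5 - 24)*273 = -19*273 = -5187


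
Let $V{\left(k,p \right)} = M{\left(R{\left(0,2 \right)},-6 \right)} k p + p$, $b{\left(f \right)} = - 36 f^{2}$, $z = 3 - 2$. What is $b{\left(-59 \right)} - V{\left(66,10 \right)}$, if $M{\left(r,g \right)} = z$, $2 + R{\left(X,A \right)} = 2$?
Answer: $-125986$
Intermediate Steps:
$z = 1$ ($z = 3 - 2 = 1$)
$R{\left(X,A \right)} = 0$ ($R{\left(X,A \right)} = -2 + 2 = 0$)
$M{\left(r,g \right)} = 1$
$V{\left(k,p \right)} = p + k p$ ($V{\left(k,p \right)} = 1 k p + p = k p + p = p + k p$)
$b{\left(-59 \right)} - V{\left(66,10 \right)} = - 36 \left(-59\right)^{2} - 10 \left(1 + 66\right) = \left(-36\right) 3481 - 10 \cdot 67 = -125316 - 670 = -125986$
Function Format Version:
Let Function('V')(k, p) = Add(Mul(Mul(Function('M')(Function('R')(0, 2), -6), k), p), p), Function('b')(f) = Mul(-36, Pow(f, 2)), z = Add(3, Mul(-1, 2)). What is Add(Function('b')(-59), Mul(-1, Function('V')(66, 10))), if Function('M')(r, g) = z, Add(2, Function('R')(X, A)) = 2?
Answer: -125986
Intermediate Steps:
z = 1 (z = Add(3, -2) = 1)
Function('R')(X, A) = 0 (Function('R')(X, A) = Add(-2, 2) = 0)
Function('M')(r, g) = 1
Function('V')(k, p) = Add(p, Mul(k, p)) (Function('V')(k, p) = Add(Mul(Mul(1, k), p), p) = Add(Mul(k, p), p) = Add(p, Mul(k, p)))
Add(Function('b')(-59), Mul(-1, Function('V')(66, 10))) = Add(Mul(-36, Pow(-59, 2)), Mul(-1, Mul(10, Add(1, 66)))) = Add(Mul(-36, 3481), Mul(-1, Mul(10, 67))) = Add(-125316, Mul(-1, 670)) = Add(-125316, -670) = -125986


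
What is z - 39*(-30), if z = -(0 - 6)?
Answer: 1176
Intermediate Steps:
z = 6 (z = -1*(-6) = 6)
z - 39*(-30) = 6 - 39*(-30) = 6 + 1170 = 1176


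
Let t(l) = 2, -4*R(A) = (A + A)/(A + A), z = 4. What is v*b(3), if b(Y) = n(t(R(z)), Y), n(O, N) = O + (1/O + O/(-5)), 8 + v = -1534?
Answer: -16191/5 ≈ -3238.2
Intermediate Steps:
R(A) = -¼ (R(A) = -(A + A)/(4*(A + A)) = -2*A/(4*(2*A)) = -2*A*1/(2*A)/4 = -¼*1 = -¼)
v = -1542 (v = -8 - 1534 = -1542)
n(O, N) = 1/O + 4*O/5 (n(O, N) = O + (1/O + O*(-⅕)) = O + (1/O - O/5) = 1/O + 4*O/5)
b(Y) = 21/10 (b(Y) = 1/2 + (⅘)*2 = ½ + 8/5 = 21/10)
v*b(3) = -1542*21/10 = -16191/5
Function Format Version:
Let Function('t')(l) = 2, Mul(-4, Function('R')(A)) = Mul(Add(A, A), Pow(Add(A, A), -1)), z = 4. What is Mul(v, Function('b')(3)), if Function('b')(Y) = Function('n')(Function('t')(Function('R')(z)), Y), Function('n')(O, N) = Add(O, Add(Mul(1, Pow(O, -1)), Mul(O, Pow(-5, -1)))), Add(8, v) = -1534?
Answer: Rational(-16191, 5) ≈ -3238.2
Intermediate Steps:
Function('R')(A) = Rational(-1, 4) (Function('R')(A) = Mul(Rational(-1, 4), Mul(Add(A, A), Pow(Add(A, A), -1))) = Mul(Rational(-1, 4), Mul(Mul(2, A), Pow(Mul(2, A), -1))) = Mul(Rational(-1, 4), Mul(Mul(2, A), Mul(Rational(1, 2), Pow(A, -1)))) = Mul(Rational(-1, 4), 1) = Rational(-1, 4))
v = -1542 (v = Add(-8, -1534) = -1542)
Function('n')(O, N) = Add(Pow(O, -1), Mul(Rational(4, 5), O)) (Function('n')(O, N) = Add(O, Add(Pow(O, -1), Mul(O, Rational(-1, 5)))) = Add(O, Add(Pow(O, -1), Mul(Rational(-1, 5), O))) = Add(Pow(O, -1), Mul(Rational(4, 5), O)))
Function('b')(Y) = Rational(21, 10) (Function('b')(Y) = Add(Pow(2, -1), Mul(Rational(4, 5), 2)) = Add(Rational(1, 2), Rational(8, 5)) = Rational(21, 10))
Mul(v, Function('b')(3)) = Mul(-1542, Rational(21, 10)) = Rational(-16191, 5)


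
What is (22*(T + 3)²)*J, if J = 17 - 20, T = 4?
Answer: -3234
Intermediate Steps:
J = -3
(22*(T + 3)²)*J = (22*(4 + 3)²)*(-3) = (22*7²)*(-3) = (22*49)*(-3) = 1078*(-3) = -3234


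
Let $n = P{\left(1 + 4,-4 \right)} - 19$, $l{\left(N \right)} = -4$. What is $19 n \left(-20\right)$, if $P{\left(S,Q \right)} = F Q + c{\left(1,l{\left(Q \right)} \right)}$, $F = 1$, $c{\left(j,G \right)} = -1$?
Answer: $9120$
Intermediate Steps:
$P{\left(S,Q \right)} = -1 + Q$ ($P{\left(S,Q \right)} = 1 Q - 1 = Q - 1 = -1 + Q$)
$n = -24$ ($n = \left(-1 - 4\right) - 19 = -5 - 19 = -24$)
$19 n \left(-20\right) = 19 \left(-24\right) \left(-20\right) = \left(-456\right) \left(-20\right) = 9120$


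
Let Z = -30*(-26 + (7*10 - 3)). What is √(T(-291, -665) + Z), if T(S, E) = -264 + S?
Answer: I*√1785 ≈ 42.249*I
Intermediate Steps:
Z = -1230 (Z = -30*(-26 + (70 - 3)) = -30*(-26 + 67) = -30*41 = -1230)
√(T(-291, -665) + Z) = √((-264 - 291) - 1230) = √(-555 - 1230) = √(-1785) = I*√1785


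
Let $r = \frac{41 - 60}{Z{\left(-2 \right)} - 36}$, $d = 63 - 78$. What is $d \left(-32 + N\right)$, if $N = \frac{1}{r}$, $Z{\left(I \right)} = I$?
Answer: $450$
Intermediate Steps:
$d = -15$
$r = \frac{1}{2}$ ($r = \frac{41 - 60}{-2 - 36} = - \frac{19}{-38} = \left(-19\right) \left(- \frac{1}{38}\right) = \frac{1}{2} \approx 0.5$)
$N = 2$ ($N = \frac{1}{\frac{1}{2}} = 2$)
$d \left(-32 + N\right) = - 15 \left(-32 + 2\right) = \left(-15\right) \left(-30\right) = 450$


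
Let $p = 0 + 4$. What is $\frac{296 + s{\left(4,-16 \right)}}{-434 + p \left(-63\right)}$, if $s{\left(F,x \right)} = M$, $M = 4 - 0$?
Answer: $- \frac{150}{343} \approx -0.43732$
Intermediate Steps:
$M = 4$ ($M = 4 + 0 = 4$)
$p = 4$
$s{\left(F,x \right)} = 4$
$\frac{296 + s{\left(4,-16 \right)}}{-434 + p \left(-63\right)} = \frac{296 + 4}{-434 + 4 \left(-63\right)} = \frac{300}{-434 - 252} = \frac{300}{-686} = 300 \left(- \frac{1}{686}\right) = - \frac{150}{343}$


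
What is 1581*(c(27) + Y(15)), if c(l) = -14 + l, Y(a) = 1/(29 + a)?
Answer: 905913/44 ≈ 20589.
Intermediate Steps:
1581*(c(27) + Y(15)) = 1581*((-14 + 27) + 1/(29 + 15)) = 1581*(13 + 1/44) = 1581*(573/44) = 905913/44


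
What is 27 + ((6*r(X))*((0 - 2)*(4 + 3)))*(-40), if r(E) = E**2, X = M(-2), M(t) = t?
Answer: 13467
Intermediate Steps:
X = -2
27 + ((6*r(X))*((0 - 2)*(4 + 3)))*(-40) = 27 + ((6*(-2)**2)*((0 - 2)*(4 + 3)))*(-40) = 27 + ((6*4)*(-2*7))*(-40) = 27 + (24*(-14))*(-40) = 27 - 336*(-40) = 27 + 13440 = 13467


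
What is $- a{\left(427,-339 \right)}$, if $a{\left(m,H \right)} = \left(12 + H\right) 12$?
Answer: $3924$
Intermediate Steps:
$a{\left(m,H \right)} = 144 + 12 H$
$- a{\left(427,-339 \right)} = - (144 + 12 \left(-339\right)) = - (144 - 4068) = \left(-1\right) \left(-3924\right) = 3924$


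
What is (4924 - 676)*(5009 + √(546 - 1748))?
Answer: 21278232 + 4248*I*√1202 ≈ 2.1278e+7 + 1.4728e+5*I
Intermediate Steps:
(4924 - 676)*(5009 + √(546 - 1748)) = 4248*(5009 + √(-1202)) = 4248*(5009 + I*√1202) = 21278232 + 4248*I*√1202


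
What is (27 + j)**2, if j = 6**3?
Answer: 59049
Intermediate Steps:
j = 216
(27 + j)**2 = (27 + 216)**2 = 243**2 = 59049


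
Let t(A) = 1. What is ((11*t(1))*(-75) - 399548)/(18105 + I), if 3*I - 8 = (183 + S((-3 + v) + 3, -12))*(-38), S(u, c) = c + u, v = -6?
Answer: -1201119/48053 ≈ -24.996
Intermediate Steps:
I = -6262/3 (I = 8/3 + ((183 + (-12 + ((-3 - 6) + 3)))*(-38))/3 = 8/3 + ((183 + (-12 + (-9 + 3)))*(-38))/3 = 8/3 + ((183 + (-12 - 6))*(-38))/3 = 8/3 + ((183 - 18)*(-38))/3 = 8/3 + (165*(-38))/3 = 8/3 + (⅓)*(-6270) = 8/3 - 2090 = -6262/3 ≈ -2087.3)
((11*t(1))*(-75) - 399548)/(18105 + I) = ((11*1)*(-75) - 399548)/(18105 - 6262/3) = (11*(-75) - 399548)/(48053/3) = (-825 - 399548)*(3/48053) = -400373*3/48053 = -1201119/48053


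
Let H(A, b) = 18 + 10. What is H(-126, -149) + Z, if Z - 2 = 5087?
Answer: 5117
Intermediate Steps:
H(A, b) = 28
Z = 5089 (Z = 2 + 5087 = 5089)
H(-126, -149) + Z = 28 + 5089 = 5117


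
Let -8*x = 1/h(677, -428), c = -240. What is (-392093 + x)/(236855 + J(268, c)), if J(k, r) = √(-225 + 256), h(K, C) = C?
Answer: -317984097814505/192087396363456 + 1342526431*√31/192087396363456 ≈ -1.6554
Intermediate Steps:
x = 1/3424 (x = -⅛/(-428) = -⅛*(-1/428) = 1/3424 ≈ 0.00029206)
J(k, r) = √31
(-392093 + x)/(236855 + J(268, c)) = (-392093 + 1/3424)/(236855 + √31) = -1342526431/(3424*(236855 + √31))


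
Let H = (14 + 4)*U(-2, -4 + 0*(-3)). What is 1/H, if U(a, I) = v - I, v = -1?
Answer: 1/54 ≈ 0.018519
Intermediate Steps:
U(a, I) = -1 - I
H = 54 (H = (14 + 4)*(-1 - (-4 + 0*(-3))) = 18*(-1 - (-4 + 0)) = 18*(-1 - 1*(-4)) = 18*(-1 + 4) = 18*3 = 54)
1/H = 1/54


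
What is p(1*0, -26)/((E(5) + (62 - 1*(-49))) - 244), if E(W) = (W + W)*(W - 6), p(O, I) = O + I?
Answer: 2/11 ≈ 0.18182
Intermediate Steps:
p(O, I) = I + O
E(W) = 2*W*(-6 + W) (E(W) = (2*W)*(-6 + W) = 2*W*(-6 + W))
p(1*0, -26)/((E(5) + (62 - 1*(-49))) - 244) = (-26 + 1*0)/((2*5*(-6 + 5) + (62 - 1*(-49))) - 244) = (-26 + 0)/((2*5*(-1) + (62 + 49)) - 244) = -26/((-10 + 111) - 244) = -26/(101 - 244) = -26/(-143) = -26*(-1/143) = 2/11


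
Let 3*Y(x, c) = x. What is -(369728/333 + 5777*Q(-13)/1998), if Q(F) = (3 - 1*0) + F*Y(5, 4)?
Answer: -3165796/2997 ≈ -1056.3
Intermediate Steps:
Y(x, c) = x/3
Q(F) = 3 + 5*F/3 (Q(F) = (3 - 1*0) + F*((⅓)*5) = (3 + 0) + F*(5/3) = 3 + 5*F/3)
-(369728/333 + 5777*Q(-13)/1998) = -5777/(1998/((3 + (5/3)*(-13)) - 6*(-16/(-2))*(-8))) = -5777/(1998/((3 - 65/3) - 6*(-16*(-½))*(-8))) = -5777/(1998/(-56/3 - 6*8*(-8))) = -5777/(1998/(-56/3 - 48*(-8))) = -5777/(1998/(-56/3 - 1*(-384))) = -5777/(1998/(-56/3 + 384)) = -5777/(1998/(1096/3)) = -5777/(1998*(3/1096)) = -5777/2997/548 = -5777*548/2997 = -3165796/2997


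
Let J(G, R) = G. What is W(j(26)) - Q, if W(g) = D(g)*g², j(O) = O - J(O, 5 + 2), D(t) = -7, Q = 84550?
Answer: -84550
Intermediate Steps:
j(O) = 0 (j(O) = O - O = 0)
W(g) = -7*g²
W(j(26)) - Q = -7*0² - 1*84550 = -7*0 - 84550 = 0 - 84550 = -84550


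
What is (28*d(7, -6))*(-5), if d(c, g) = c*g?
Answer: 5880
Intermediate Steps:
(28*d(7, -6))*(-5) = (28*(7*(-6)))*(-5) = (28*(-42))*(-5) = -1176*(-5) = 5880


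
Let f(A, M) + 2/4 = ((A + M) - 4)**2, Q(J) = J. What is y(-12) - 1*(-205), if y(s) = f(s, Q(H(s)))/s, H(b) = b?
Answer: 3353/24 ≈ 139.71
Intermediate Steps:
f(A, M) = -1/2 + (-4 + A + M)**2 (f(A, M) = -1/2 + ((A + M) - 4)**2 = -1/2 + (-4 + A + M)**2)
y(s) = (-1/2 + (-4 + 2*s)**2)/s (y(s) = (-1/2 + (-4 + s + s)**2)/s = (-1/2 + (-4 + 2*s)**2)/s)
y(-12) - 1*(-205) = (1/2)*(-1 + 8*(-2 - 12)**2)/(-12) - 1*(-205) = (1/2)*(-1/12)*(-1 + 8*(-14)**2) + 205 = (1/2)*(-1/12)*(-1 + 8*196) + 205 = (1/2)*(-1/12)*(-1 + 1568) + 205 = (1/2)*(-1/12)*1567 + 205 = -1567/24 + 205 = 3353/24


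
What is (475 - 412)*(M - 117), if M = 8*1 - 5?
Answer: -7182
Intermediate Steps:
M = 3 (M = 8 - 5 = 3)
(475 - 412)*(M - 117) = (475 - 412)*(3 - 117) = 63*(-114) = -7182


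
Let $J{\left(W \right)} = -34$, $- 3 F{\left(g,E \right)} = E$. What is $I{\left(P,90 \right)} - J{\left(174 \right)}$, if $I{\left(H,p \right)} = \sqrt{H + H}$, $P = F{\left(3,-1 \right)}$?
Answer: $34 + \frac{\sqrt{6}}{3} \approx 34.817$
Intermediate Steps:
$F{\left(g,E \right)} = - \frac{E}{3}$
$P = \frac{1}{3}$ ($P = \left(- \frac{1}{3}\right) \left(-1\right) = \frac{1}{3} \approx 0.33333$)
$I{\left(H,p \right)} = \sqrt{2} \sqrt{H}$ ($I{\left(H,p \right)} = \sqrt{2 H} = \sqrt{2} \sqrt{H}$)
$I{\left(P,90 \right)} - J{\left(174 \right)} = \frac{\sqrt{2}}{\sqrt{3}} - -34 = \sqrt{2} \frac{\sqrt{3}}{3} + 34 = \frac{\sqrt{6}}{3} + 34 = 34 + \frac{\sqrt{6}}{3}$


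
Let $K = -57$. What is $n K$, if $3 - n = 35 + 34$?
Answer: $3762$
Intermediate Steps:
$n = -66$ ($n = 3 - \left(35 + 34\right) = 3 - 69 = -66$)
$n K = \left(-66\right) \left(-57\right) = 3762$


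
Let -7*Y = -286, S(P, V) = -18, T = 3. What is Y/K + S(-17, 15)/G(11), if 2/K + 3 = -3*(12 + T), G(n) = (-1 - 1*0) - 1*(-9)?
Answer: -27519/28 ≈ -982.82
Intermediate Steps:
Y = 286/7 (Y = -⅐*(-286) = 286/7 ≈ 40.857)
G(n) = 8 (G(n) = (-1 + 0) + 9 = -1 + 9 = 8)
K = -1/24 (K = 2/(-3 - 3*(12 + 3)) = 2/(-3 - 3*15) = 2/(-3 - 45) = 2/(-48) = 2*(-1/48) = -1/24 ≈ -0.041667)
Y/K + S(-17, 15)/G(11) = 286/(7*(-1/24)) - 18/8 = (286/7)*(-24) - 18*⅛ = -6864/7 - 9/4 = -27519/28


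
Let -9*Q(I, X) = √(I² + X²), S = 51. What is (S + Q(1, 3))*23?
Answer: 1173 - 23*√10/9 ≈ 1164.9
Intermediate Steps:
Q(I, X) = -√(I² + X²)/9
(S + Q(1, 3))*23 = (51 - √(1² + 3²)/9)*23 = (51 - √(1 + 9)/9)*23 = (51 - √10/9)*23 = 1173 - 23*√10/9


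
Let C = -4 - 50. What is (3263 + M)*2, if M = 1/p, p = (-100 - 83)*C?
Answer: 32244967/4941 ≈ 6526.0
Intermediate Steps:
C = -54
p = 9882 (p = (-100 - 83)*(-54) = -183*(-54) = 9882)
M = 1/9882 ≈ 0.00010119
(3263 + M)*2 = (3263 + 1/9882)*2 = (32244967/9882)*2 = 32244967/4941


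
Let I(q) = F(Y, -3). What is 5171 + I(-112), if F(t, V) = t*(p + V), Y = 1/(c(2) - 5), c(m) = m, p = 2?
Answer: 15514/3 ≈ 5171.3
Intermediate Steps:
Y = -1/3 (Y = 1/(2 - 5) = 1/(-3) = -1/3 ≈ -0.33333)
F(t, V) = t*(2 + V)
I(q) = 1/3 (I(q) = -(2 - 3)/3 = -1/3*(-1) = 1/3)
5171 + I(-112) = 5171 + 1/3 = 15514/3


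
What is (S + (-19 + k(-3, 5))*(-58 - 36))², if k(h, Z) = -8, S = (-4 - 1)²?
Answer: 6568969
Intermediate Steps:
S = 25 (S = (-5)² = 25)
(S + (-19 + k(-3, 5))*(-58 - 36))² = (25 + (-19 - 8)*(-58 - 36))² = (25 - 27*(-94))² = (25 + 2538)² = 2563² = 6568969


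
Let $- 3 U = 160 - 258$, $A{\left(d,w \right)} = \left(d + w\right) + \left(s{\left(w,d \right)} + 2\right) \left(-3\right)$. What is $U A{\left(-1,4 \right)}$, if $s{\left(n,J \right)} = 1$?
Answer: $-196$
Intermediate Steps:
$A{\left(d,w \right)} = -9 + d + w$ ($A{\left(d,w \right)} = \left(d + w\right) + \left(1 + 2\right) \left(-3\right) = \left(d + w\right) + 3 \left(-3\right) = \left(d + w\right) - 9 = -9 + d + w$)
$U = \frac{98}{3}$ ($U = - \frac{160 - 258}{3} = \left(- \frac{1}{3}\right) \left(-98\right) = \frac{98}{3} \approx 32.667$)
$U A{\left(-1,4 \right)} = \frac{98 \left(-9 - 1 + 4\right)}{3} = \frac{98}{3} \left(-6\right) = -196$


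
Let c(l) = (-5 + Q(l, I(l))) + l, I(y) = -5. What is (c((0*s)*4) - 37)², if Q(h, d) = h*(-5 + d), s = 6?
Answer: 1764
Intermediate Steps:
c(l) = -5 - 9*l (c(l) = (-5 + l*(-5 - 5)) + l = (-5 + l*(-10)) + l = (-5 - 10*l) + l = -5 - 9*l)
(c((0*s)*4) - 37)² = ((-5 - 9*0*6*4) - 37)² = ((-5 - 0*4) - 37)² = ((-5 - 9*0) - 37)² = ((-5 + 0) - 37)² = (-5 - 37)² = (-42)² = 1764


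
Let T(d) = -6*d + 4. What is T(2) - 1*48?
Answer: -56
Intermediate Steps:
T(d) = 4 - 6*d
T(2) - 1*48 = (4 - 6*2) - 1*48 = (4 - 12) - 48 = -8 - 48 = -56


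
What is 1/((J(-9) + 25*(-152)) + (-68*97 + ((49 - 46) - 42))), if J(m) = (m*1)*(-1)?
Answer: -1/10426 ≈ -9.5914e-5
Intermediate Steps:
J(m) = -m (J(m) = m*(-1) = -m)
1/((J(-9) + 25*(-152)) + (-68*97 + ((49 - 46) - 42))) = 1/((-1*(-9) + 25*(-152)) + (-68*97 + ((49 - 46) - 42))) = 1/((9 - 3800) + (-6596 + (3 - 42))) = 1/(-3791 + (-6596 - 39)) = 1/(-3791 - 6635) = 1/(-10426) = -1/10426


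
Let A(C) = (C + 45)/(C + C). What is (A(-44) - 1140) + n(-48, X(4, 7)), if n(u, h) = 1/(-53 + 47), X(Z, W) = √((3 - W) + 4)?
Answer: -301007/264 ≈ -1140.2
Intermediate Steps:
X(Z, W) = √(7 - W)
A(C) = (45 + C)/(2*C) (A(C) = (45 + C)/((2*C)) = (45 + C)*(1/(2*C)) = (45 + C)/(2*C))
n(u, h) = -⅙ (n(u, h) = 1/(-6) = -⅙)
(A(-44) - 1140) + n(-48, X(4, 7)) = ((½)*(45 - 44)/(-44) - 1140) - ⅙ = ((½)*(-1/44)*1 - 1140) - ⅙ = (-1/88 - 1140) - ⅙ = -100321/88 - ⅙ = -301007/264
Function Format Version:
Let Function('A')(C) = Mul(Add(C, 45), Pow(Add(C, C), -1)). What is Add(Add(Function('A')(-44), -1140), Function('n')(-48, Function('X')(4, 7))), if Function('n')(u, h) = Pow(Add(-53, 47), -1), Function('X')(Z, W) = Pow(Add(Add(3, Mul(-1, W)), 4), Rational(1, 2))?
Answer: Rational(-301007, 264) ≈ -1140.2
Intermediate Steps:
Function('X')(Z, W) = Pow(Add(7, Mul(-1, W)), Rational(1, 2))
Function('A')(C) = Mul(Rational(1, 2), Pow(C, -1), Add(45, C)) (Function('A')(C) = Mul(Add(45, C), Pow(Mul(2, C), -1)) = Mul(Add(45, C), Mul(Rational(1, 2), Pow(C, -1))) = Mul(Rational(1, 2), Pow(C, -1), Add(45, C)))
Function('n')(u, h) = Rational(-1, 6) (Function('n')(u, h) = Pow(-6, -1) = Rational(-1, 6))
Add(Add(Function('A')(-44), -1140), Function('n')(-48, Function('X')(4, 7))) = Add(Add(Mul(Rational(1, 2), Pow(-44, -1), Add(45, -44)), -1140), Rational(-1, 6)) = Add(Add(Mul(Rational(1, 2), Rational(-1, 44), 1), -1140), Rational(-1, 6)) = Add(Add(Rational(-1, 88), -1140), Rational(-1, 6)) = Add(Rational(-100321, 88), Rational(-1, 6)) = Rational(-301007, 264)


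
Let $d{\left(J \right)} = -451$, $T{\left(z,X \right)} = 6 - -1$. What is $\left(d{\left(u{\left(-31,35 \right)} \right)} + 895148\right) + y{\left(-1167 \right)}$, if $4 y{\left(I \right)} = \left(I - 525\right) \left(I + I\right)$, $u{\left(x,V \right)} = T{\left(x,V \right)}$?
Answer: $1881979$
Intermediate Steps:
$T{\left(z,X \right)} = 7$ ($T{\left(z,X \right)} = 6 + 1 = 7$)
$u{\left(x,V \right)} = 7$
$y{\left(I \right)} = \frac{I \left(-525 + I\right)}{2}$ ($y{\left(I \right)} = \frac{\left(I - 525\right) \left(I + I\right)}{4} = \frac{\left(-525 + I\right) 2 I}{4} = \frac{2 I \left(-525 + I\right)}{4} = \frac{I \left(-525 + I\right)}{2}$)
$\left(d{\left(u{\left(-31,35 \right)} \right)} + 895148\right) + y{\left(-1167 \right)} = \left(-451 + 895148\right) + \frac{1}{2} \left(-1167\right) \left(-525 - 1167\right) = 894697 + \frac{1}{2} \left(-1167\right) \left(-1692\right) = 894697 + 987282 = 1881979$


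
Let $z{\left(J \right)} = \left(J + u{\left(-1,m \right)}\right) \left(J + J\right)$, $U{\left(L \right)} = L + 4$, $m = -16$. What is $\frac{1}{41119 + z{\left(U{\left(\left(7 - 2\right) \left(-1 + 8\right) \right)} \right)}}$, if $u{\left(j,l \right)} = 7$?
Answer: $\frac{1}{44707} \approx 2.2368 \cdot 10^{-5}$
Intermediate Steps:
$U{\left(L \right)} = 4 + L$
$z{\left(J \right)} = 2 J \left(7 + J\right)$ ($z{\left(J \right)} = \left(J + 7\right) \left(J + J\right) = \left(7 + J\right) 2 J = 2 J \left(7 + J\right)$)
$\frac{1}{41119 + z{\left(U{\left(\left(7 - 2\right) \left(-1 + 8\right) \right)} \right)}} = \frac{1}{41119 + 2 \left(4 + \left(7 - 2\right) \left(-1 + 8\right)\right) \left(7 + \left(4 + \left(7 - 2\right) \left(-1 + 8\right)\right)\right)} = \frac{1}{41119 + 2 \left(4 + 5 \cdot 7\right) \left(7 + \left(4 + 5 \cdot 7\right)\right)} = \frac{1}{41119 + 2 \left(4 + 35\right) \left(7 + \left(4 + 35\right)\right)} = \frac{1}{41119 + 2 \cdot 39 \left(7 + 39\right)} = \frac{1}{41119 + 2 \cdot 39 \cdot 46} = \frac{1}{41119 + 3588} = \frac{1}{44707}$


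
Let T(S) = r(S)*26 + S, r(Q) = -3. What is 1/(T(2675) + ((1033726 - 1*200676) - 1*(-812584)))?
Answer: 1/1648231 ≈ 6.0671e-7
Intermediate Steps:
T(S) = -78 + S (T(S) = -3*26 + S = -78 + S)
1/(T(2675) + ((1033726 - 1*200676) - 1*(-812584))) = 1/((-78 + 2675) + ((1033726 - 1*200676) - 1*(-812584))) = 1/(2597 + ((1033726 - 200676) + 812584)) = 1/(2597 + (833050 + 812584)) = 1/(2597 + 1645634) = 1/1648231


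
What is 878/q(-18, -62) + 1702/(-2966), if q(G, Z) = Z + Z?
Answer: -703799/91946 ≈ -7.6545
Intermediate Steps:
q(G, Z) = 2*Z
878/q(-18, -62) + 1702/(-2966) = 878/((2*(-62))) + 1702/(-2966) = 878/(-124) + 1702*(-1/2966) = 878*(-1/124) - 851/1483 = -439/62 - 851/1483 = -703799/91946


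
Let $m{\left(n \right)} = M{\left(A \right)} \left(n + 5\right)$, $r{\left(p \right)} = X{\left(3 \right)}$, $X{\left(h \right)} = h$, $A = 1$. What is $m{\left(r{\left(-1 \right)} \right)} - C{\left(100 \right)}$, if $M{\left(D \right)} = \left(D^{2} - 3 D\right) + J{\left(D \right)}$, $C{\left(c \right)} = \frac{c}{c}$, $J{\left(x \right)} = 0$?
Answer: $-17$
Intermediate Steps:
$C{\left(c \right)} = 1$
$M{\left(D \right)} = D^{2} - 3 D$ ($M{\left(D \right)} = \left(D^{2} - 3 D\right) + 0 = D^{2} - 3 D$)
$r{\left(p \right)} = 3$
$m{\left(n \right)} = -10 - 2 n$ ($m{\left(n \right)} = 1 \left(-3 + 1\right) \left(n + 5\right) = 1 \left(-2\right) \left(5 + n\right) = - 2 \left(5 + n\right) = -10 - 2 n$)
$m{\left(r{\left(-1 \right)} \right)} - C{\left(100 \right)} = \left(-10 - 6\right) - 1 = -16 - 1 = -17$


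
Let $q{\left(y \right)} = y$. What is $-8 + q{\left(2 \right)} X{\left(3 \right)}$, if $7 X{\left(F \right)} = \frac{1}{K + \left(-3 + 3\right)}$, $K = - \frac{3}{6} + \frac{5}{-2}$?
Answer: $- \frac{170}{21} \approx -8.0952$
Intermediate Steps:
$K = -3$ ($K = \left(-3\right) \frac{1}{6} + 5 \left(- \frac{1}{2}\right) = - \frac{1}{2} - \frac{5}{2} = -3$)
$X{\left(F \right)} = - \frac{1}{21}$ ($X{\left(F \right)} = \frac{1}{7 \left(-3 + \left(-3 + 3\right)\right)} = \frac{1}{7 \left(-3 + 0\right)} = \frac{1}{7 \left(-3\right)} = \frac{1}{7} \left(- \frac{1}{3}\right) = - \frac{1}{21}$)
$-8 + q{\left(2 \right)} X{\left(3 \right)} = -8 + 2 \left(- \frac{1}{21}\right) = -8 - \frac{2}{21} = - \frac{170}{21}$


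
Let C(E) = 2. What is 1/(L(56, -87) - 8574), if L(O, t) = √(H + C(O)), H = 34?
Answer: -1/8568 ≈ -0.00011671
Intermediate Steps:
L(O, t) = 6 (L(O, t) = √(34 + 2) = √36 = 6)
1/(L(56, -87) - 8574) = 1/(6 - 8574) = 1/(-8568) = -1/8568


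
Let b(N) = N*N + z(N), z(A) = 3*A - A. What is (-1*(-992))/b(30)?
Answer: 31/30 ≈ 1.0333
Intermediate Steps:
z(A) = 2*A
b(N) = N² + 2*N (b(N) = N*N + 2*N = N² + 2*N)
(-1*(-992))/b(30) = (-1*(-992))/((30*(2 + 30))) = 992/((30*32)) = 992/960 = 992*(1/960) = 31/30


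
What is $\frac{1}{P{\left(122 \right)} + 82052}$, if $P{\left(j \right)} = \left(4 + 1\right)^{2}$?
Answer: $\frac{1}{82077} \approx 1.2184 \cdot 10^{-5}$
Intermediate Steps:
$P{\left(j \right)} = 25$ ($P{\left(j \right)} = 5^{2} = 25$)
$\frac{1}{P{\left(122 \right)} + 82052} = \frac{1}{25 + 82052} = \frac{1}{82077}$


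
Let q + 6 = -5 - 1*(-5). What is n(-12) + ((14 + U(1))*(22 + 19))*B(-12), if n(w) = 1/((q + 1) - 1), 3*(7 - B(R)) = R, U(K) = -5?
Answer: 24353/6 ≈ 4058.8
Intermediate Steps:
q = -6 (q = -6 + (-5 - 1*(-5)) = -6 + (-5 + 5) = -6 + 0 = -6)
B(R) = 7 - R/3
n(w) = -⅙ (n(w) = 1/((-6 + 1) - 1) = 1/(-5 - 1) = 1/(-6) = -⅙)
n(-12) + ((14 + U(1))*(22 + 19))*B(-12) = -⅙ + ((14 - 5)*(22 + 19))*(7 - ⅓*(-12)) = -⅙ + (9*41)*(7 + 4) = -⅙ + 369*11 = -⅙ + 4059 = 24353/6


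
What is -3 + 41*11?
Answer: 448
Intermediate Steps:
-3 + 41*11 = -3 + 451 = 448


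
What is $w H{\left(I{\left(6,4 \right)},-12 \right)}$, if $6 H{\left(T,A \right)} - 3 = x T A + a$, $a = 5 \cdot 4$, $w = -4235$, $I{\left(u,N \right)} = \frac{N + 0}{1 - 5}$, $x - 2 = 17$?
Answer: $- \frac{1062985}{6} \approx -1.7716 \cdot 10^{5}$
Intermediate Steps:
$x = 19$ ($x = 2 + 17 = 19$)
$I{\left(u,N \right)} = - \frac{N}{4}$ ($I{\left(u,N \right)} = \frac{N}{-4} = N \left(- \frac{1}{4}\right) = - \frac{N}{4}$)
$a = 20$
$H{\left(T,A \right)} = \frac{23}{6} + \frac{19 A T}{6}$ ($H{\left(T,A \right)} = \frac{1}{2} + \frac{19 T A + 20}{6} = \frac{1}{2} + \frac{19 A T + 20}{6} = \frac{1}{2} + \frac{20 + 19 A T}{6} = \frac{1}{2} + \left(\frac{10}{3} + \frac{19 A T}{6}\right) = \frac{23}{6} + \frac{19 A T}{6}$)
$w H{\left(I{\left(6,4 \right)},-12 \right)} = - 4235 \left(\frac{23}{6} + \frac{19}{6} \left(-12\right) \left(\left(- \frac{1}{4}\right) 4\right)\right) = - 4235 \left(\frac{23}{6} + \frac{19}{6} \left(-12\right) \left(-1\right)\right) = - 4235 \left(\frac{23}{6} + 38\right) = \left(-4235\right) \frac{251}{6} = - \frac{1062985}{6}$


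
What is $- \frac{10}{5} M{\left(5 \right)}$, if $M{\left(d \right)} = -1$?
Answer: $2$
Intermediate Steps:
$- \frac{10}{5} M{\left(5 \right)} = - \frac{10}{5} \left(-1\right) = \left(-10\right) \frac{1}{5} \left(-1\right) = \left(-2\right) \left(-1\right) = 2$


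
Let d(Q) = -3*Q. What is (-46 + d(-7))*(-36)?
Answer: 900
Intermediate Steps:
(-46 + d(-7))*(-36) = (-46 - 3*(-7))*(-36) = (-46 + 21)*(-36) = -25*(-36) = 900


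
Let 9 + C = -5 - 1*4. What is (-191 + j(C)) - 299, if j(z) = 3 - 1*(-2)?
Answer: -485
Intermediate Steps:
C = -18 (C = -9 + (-5 - 1*4) = -9 + (-5 - 4) = -9 - 9 = -18)
j(z) = 5 (j(z) = 3 + 2 = 5)
(-191 + j(C)) - 299 = (-191 + 5) - 299 = -186 - 299 = -485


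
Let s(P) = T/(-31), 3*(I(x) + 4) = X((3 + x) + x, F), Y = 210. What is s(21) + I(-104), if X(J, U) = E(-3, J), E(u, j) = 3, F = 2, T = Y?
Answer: -303/31 ≈ -9.7742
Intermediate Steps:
T = 210
X(J, U) = 3
I(x) = -3 (I(x) = -4 + (1/3)*3 = -4 + 1 = -3)
s(P) = -210/31 (s(P) = 210/(-31) = 210*(-1/31) = -210/31)
s(21) + I(-104) = -210/31 - 3 = -303/31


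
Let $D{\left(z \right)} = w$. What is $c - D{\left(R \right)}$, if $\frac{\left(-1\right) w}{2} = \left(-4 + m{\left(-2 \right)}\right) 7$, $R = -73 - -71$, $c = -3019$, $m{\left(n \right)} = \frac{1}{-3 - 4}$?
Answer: $-3077$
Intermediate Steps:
$m{\left(n \right)} = - \frac{1}{7}$ ($m{\left(n \right)} = \frac{1}{-7} = - \frac{1}{7}$)
$R = -2$ ($R = -73 + 71 = -2$)
$w = 58$ ($w = - 2 \left(-4 - \frac{1}{7}\right) 7 = - 2 \left(\left(- \frac{29}{7}\right) 7\right) = \left(-2\right) \left(-29\right) = 58$)
$D{\left(z \right)} = 58$
$c - D{\left(R \right)} = -3019 - 58 = -3077$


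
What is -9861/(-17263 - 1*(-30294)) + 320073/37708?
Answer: 3799032675/491372948 ≈ 7.7315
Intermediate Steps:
-9861/(-17263 - 1*(-30294)) + 320073/37708 = -9861/(-17263 + 30294) + 320073*(1/37708) = -9861/13031 + 320073/37708 = 3799032675/491372948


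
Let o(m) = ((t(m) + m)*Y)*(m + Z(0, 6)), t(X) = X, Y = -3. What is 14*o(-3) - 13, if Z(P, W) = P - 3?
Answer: -1525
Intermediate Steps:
Z(P, W) = -3 + P
o(m) = -6*m*(-3 + m) (o(m) = ((m + m)*(-3))*(m + (-3 + 0)) = ((2*m)*(-3))*(m - 3) = (-6*m)*(-3 + m) = -6*m*(-3 + m))
14*o(-3) - 13 = 14*(6*(-3)*(3 - 1*(-3))) - 13 = 14*(6*(-3)*(3 + 3)) - 13 = 14*(6*(-3)*6) - 13 = 14*(-108) - 13 = -1512 - 13 = -1525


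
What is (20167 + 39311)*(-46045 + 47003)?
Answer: 56979924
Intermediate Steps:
(20167 + 39311)*(-46045 + 47003) = 59478*958 = 56979924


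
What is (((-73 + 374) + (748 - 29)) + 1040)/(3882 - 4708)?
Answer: -1030/413 ≈ -2.4939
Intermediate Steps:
(((-73 + 374) + (748 - 29)) + 1040)/(3882 - 4708) = ((301 + 719) + 1040)/(-826) = (1020 + 1040)*(-1/826) = 2060*(-1/826) = -1030/413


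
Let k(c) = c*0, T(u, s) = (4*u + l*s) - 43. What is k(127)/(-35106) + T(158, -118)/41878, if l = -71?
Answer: 8967/41878 ≈ 0.21412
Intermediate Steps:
T(u, s) = -43 - 71*s + 4*u (T(u, s) = (4*u - 71*s) - 43 = (-71*s + 4*u) - 43 = -43 - 71*s + 4*u)
k(c) = 0
k(127)/(-35106) + T(158, -118)/41878 = 0/(-35106) + (-43 - 71*(-118) + 4*158)/41878 = 0*(-1/35106) + (-43 + 8378 + 632)*(1/41878) = 0 + 8967*(1/41878) = 0 + 8967/41878 = 8967/41878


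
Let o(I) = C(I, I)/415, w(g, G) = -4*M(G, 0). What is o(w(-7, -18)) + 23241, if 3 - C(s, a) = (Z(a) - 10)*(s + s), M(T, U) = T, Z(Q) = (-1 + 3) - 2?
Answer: 9646458/415 ≈ 23244.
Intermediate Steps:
Z(Q) = 0 (Z(Q) = 2 - 2 = 0)
C(s, a) = 3 + 20*s (C(s, a) = 3 - (0 - 10)*(s + s) = 3 - (-10)*2*s = 3 - (-20)*s = 3 + 20*s)
w(g, G) = -4*G
o(I) = 3/415 + 4*I/83 (o(I) = (3 + 20*I)/415 = (3 + 20*I)*(1/415) = 3/415 + 4*I/83)
o(w(-7, -18)) + 23241 = (3/415 + 4*(-4*(-18))/83) + 23241 = (3/415 + (4/83)*72) + 23241 = (3/415 + 288/83) + 23241 = 1443/415 + 23241 = 9646458/415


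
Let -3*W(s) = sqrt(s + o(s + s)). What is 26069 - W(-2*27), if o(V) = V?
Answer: 26069 + 3*I*sqrt(2) ≈ 26069.0 + 4.2426*I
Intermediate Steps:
W(s) = -sqrt(3)*sqrt(s)/3 (W(s) = -sqrt(s + (s + s))/3 = -sqrt(s + 2*s)/3 = -sqrt(3)*sqrt(s)/3)
26069 - W(-2*27) = 26069 - (-1)*sqrt(3)*sqrt(-2*27)/3 = 26069 - (-1)*sqrt(3)*sqrt(-54)/3 = 26069 - (-1)*sqrt(3)*3*I*sqrt(6)/3 = 26069 - (-3)*I*sqrt(2) = 26069 + 3*I*sqrt(2)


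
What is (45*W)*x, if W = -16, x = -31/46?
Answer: 11160/23 ≈ 485.22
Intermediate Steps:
x = -31/46 (x = -31*1/46 = -31/46 ≈ -0.67391)
(45*W)*x = (45*(-16))*(-31/46) = -720*(-31/46) = 11160/23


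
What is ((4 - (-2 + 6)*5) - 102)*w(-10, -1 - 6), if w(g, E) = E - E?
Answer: 0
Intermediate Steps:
w(g, E) = 0
((4 - (-2 + 6)*5) - 102)*w(-10, -1 - 6) = ((4 - (-2 + 6)*5) - 102)*0 = ((4 - 4*5) - 102)*0 = ((4 - 1*20) - 102)*0 = ((4 - 20) - 102)*0 = (-16 - 102)*0 = -118*0 = 0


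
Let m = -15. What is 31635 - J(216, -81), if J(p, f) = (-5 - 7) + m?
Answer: 31662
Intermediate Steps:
J(p, f) = -27 (J(p, f) = (-5 - 7) - 15 = -12 - 15 = -27)
31635 - J(216, -81) = 31635 - 1*(-27) = 31635 + 27 = 31662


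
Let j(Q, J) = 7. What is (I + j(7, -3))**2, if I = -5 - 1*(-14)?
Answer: 256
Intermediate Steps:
I = 9 (I = -5 + 14 = 9)
(I + j(7, -3))**2 = (9 + 7)**2 = 16**2 = 256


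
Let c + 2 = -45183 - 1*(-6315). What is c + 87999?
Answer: 49129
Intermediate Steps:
c = -38870 (c = -2 + (-45183 - 1*(-6315)) = -2 + (-45183 + 6315) = -2 - 38868 = -38870)
c + 87999 = -38870 + 87999 = 49129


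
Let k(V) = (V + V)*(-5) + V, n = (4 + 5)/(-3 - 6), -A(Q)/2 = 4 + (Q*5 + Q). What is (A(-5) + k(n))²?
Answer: 3721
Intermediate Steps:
A(Q) = -8 - 12*Q (A(Q) = -2*(4 + (Q*5 + Q)) = -2*(4 + (5*Q + Q)) = -2*(4 + 6*Q) = -8 - 12*Q)
n = -1 (n = 9/(-9) = 9*(-⅑) = -1)
k(V) = -9*V (k(V) = (2*V)*(-5) + V = -10*V + V = -9*V)
(A(-5) + k(n))² = ((-8 - 12*(-5)) - 9*(-1))² = ((-8 + 60) + 9)² = (52 + 9)² = 61² = 3721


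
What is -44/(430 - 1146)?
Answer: 11/179 ≈ 0.061453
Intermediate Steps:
-44/(430 - 1146) = -44/(-716) = -1/716*(-44) = 11/179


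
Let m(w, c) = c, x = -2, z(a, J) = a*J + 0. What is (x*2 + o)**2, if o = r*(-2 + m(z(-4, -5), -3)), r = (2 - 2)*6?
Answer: 16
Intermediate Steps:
z(a, J) = J*a (z(a, J) = J*a + 0 = J*a)
r = 0 (r = 0*6 = 0)
o = 0 (o = 0*(-2 - 3) = 0*(-5) = 0)
(x*2 + o)**2 = (-2*2 + 0)**2 = (-4 + 0)**2 = (-4)**2 = 16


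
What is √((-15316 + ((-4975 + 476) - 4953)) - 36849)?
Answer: I*√61617 ≈ 248.23*I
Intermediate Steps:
√((-15316 + ((-4975 + 476) - 4953)) - 36849) = √((-15316 + (-4499 - 4953)) - 36849) = √((-15316 - 9452) - 36849) = √(-24768 - 36849) = √(-61617) = I*√61617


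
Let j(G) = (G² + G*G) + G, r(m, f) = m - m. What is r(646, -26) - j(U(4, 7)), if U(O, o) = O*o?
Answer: -1596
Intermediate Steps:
r(m, f) = 0
j(G) = G + 2*G² (j(G) = (G² + G²) + G = 2*G² + G = G + 2*G²)
r(646, -26) - j(U(4, 7)) = 0 - 4*7*(1 + 2*(4*7)) = 0 - 28*(1 + 2*28) = 0 - 28*(1 + 56) = 0 - 28*57 = 0 - 1*1596 = 0 - 1596 = -1596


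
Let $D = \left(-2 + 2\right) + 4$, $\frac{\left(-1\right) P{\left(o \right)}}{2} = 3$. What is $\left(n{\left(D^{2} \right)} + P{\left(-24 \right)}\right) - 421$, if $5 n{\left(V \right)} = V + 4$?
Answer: $-423$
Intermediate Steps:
$P{\left(o \right)} = -6$ ($P{\left(o \right)} = \left(-2\right) 3 = -6$)
$D = 4$ ($D = 0 + 4 = 4$)
$n{\left(V \right)} = \frac{4}{5} + \frac{V}{5}$ ($n{\left(V \right)} = \frac{V + 4}{5} = \frac{4 + V}{5} = \frac{4}{5} + \frac{V}{5}$)
$\left(n{\left(D^{2} \right)} + P{\left(-24 \right)}\right) - 421 = \left(\left(\frac{4}{5} + \frac{4^{2}}{5}\right) - 6\right) - 421 = \left(\left(\frac{4}{5} + \frac{1}{5} \cdot 16\right) - 6\right) - 421 = \left(\left(\frac{4}{5} + \frac{16}{5}\right) - 6\right) - 421 = \left(4 - 6\right) - 421 = -2 - 421 = -423$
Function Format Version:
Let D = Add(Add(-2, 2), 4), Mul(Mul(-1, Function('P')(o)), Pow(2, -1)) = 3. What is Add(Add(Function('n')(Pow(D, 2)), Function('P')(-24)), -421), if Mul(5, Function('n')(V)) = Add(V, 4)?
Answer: -423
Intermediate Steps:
Function('P')(o) = -6 (Function('P')(o) = Mul(-2, 3) = -6)
D = 4 (D = Add(0, 4) = 4)
Function('n')(V) = Add(Rational(4, 5), Mul(Rational(1, 5), V)) (Function('n')(V) = Mul(Rational(1, 5), Add(V, 4)) = Mul(Rational(1, 5), Add(4, V)) = Add(Rational(4, 5), Mul(Rational(1, 5), V)))
Add(Add(Function('n')(Pow(D, 2)), Function('P')(-24)), -421) = Add(Add(Add(Rational(4, 5), Mul(Rational(1, 5), Pow(4, 2))), -6), -421) = Add(Add(Add(Rational(4, 5), Mul(Rational(1, 5), 16)), -6), -421) = Add(Add(Add(Rational(4, 5), Rational(16, 5)), -6), -421) = Add(Add(4, -6), -421) = Add(-2, -421) = -423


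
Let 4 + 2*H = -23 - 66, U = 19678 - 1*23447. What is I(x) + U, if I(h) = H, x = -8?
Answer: -7631/2 ≈ -3815.5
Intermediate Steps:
U = -3769 (U = 19678 - 23447 = -3769)
H = -93/2 (H = -2 + (-23 - 66)/2 = -2 + (½)*(-89) = -2 - 89/2 = -93/2 ≈ -46.500)
I(h) = -93/2
I(x) + U = -93/2 - 3769 = -7631/2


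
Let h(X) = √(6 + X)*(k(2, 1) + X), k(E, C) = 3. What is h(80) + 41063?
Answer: 41063 + 83*√86 ≈ 41833.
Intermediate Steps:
h(X) = √(6 + X)*(3 + X)
h(80) + 41063 = √(6 + 80)*(3 + 80) + 41063 = √86*83 + 41063 = 83*√86 + 41063 = 41063 + 83*√86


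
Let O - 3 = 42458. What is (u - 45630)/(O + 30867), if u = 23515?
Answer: -22115/73328 ≈ -0.30159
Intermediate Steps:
O = 42461 (O = 3 + 42458 = 42461)
(u - 45630)/(O + 30867) = (23515 - 45630)/(42461 + 30867) = -22115/73328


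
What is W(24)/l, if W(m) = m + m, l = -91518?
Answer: -8/15253 ≈ -0.00052449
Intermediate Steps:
W(m) = 2*m
W(24)/l = (2*24)/(-91518) = 48*(-1/91518) = -8/15253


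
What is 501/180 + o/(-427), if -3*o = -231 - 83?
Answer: 65029/25620 ≈ 2.5382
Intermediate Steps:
o = 314/3 (o = -(-231 - 83)/3 = -1/3*(-314) = 314/3 ≈ 104.67)
501/180 + o/(-427) = 501/180 + (314/3)/(-427) = 501*(1/180) + (314/3)*(-1/427) = 167/60 - 314/1281 = 65029/25620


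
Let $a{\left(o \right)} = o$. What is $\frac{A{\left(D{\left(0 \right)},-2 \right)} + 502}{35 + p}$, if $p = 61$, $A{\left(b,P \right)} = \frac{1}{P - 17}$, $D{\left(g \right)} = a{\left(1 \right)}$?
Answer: $\frac{3179}{608} \approx 5.2286$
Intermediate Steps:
$D{\left(g \right)} = 1$
$A{\left(b,P \right)} = \frac{1}{-17 + P}$
$\frac{A{\left(D{\left(0 \right)},-2 \right)} + 502}{35 + p} = \frac{\frac{1}{-17 - 2} + 502}{35 + 61} = \frac{\frac{1}{-19} + 502}{96} = \left(- \frac{1}{19} + 502\right) \frac{1}{96} = \frac{9537}{19} \cdot \frac{1}{96} = \frac{3179}{608}$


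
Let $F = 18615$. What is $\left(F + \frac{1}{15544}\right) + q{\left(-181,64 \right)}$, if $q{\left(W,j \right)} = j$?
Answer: $\frac{290346377}{15544} \approx 18679.0$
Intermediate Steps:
$\left(F + \frac{1}{15544}\right) + q{\left(-181,64 \right)} = \left(18615 + \frac{1}{15544}\right) + 64 = \frac{289351561}{15544} + 64 = \frac{290346377}{15544}$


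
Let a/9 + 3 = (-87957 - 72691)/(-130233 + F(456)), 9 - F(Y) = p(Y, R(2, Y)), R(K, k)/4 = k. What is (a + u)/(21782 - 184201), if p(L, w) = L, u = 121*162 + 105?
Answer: -35739281/294790485 ≈ -0.12124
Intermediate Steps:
R(K, k) = 4*k
u = 19707 (u = 19602 + 105 = 19707)
F(Y) = 9 - Y
a = -28924/1815 (a = -27 + 9*((-87957 - 72691)/(-130233 + (9 - 1*456))) = -27 + 9*(-160648/(-130233 + (9 - 456))) = -27 + 9*(-160648/(-130233 - 447)) = -27 + 9*(-160648/(-130680)) = -27 + 9*(-160648*(-1/130680)) = -27 + 9*(20081/16335) = -27 + 20081/1815 = -28924/1815 ≈ -15.936)
(a + u)/(21782 - 184201) = (-28924/1815 + 19707)/(21782 - 184201) = (35739281/1815)/(-162419) = (35739281/1815)*(-1/162419) = -35739281/294790485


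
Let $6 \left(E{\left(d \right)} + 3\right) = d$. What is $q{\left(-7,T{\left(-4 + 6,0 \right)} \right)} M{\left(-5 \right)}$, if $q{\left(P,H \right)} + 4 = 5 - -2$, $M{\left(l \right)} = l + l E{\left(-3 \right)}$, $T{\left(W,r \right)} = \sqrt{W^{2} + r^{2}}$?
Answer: $\frac{75}{2} \approx 37.5$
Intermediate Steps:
$E{\left(d \right)} = -3 + \frac{d}{6}$
$M{\left(l \right)} = - \frac{5 l}{2}$ ($M{\left(l \right)} = l + l \left(-3 + \frac{1}{6} \left(-3\right)\right) = l + l \left(-3 - \frac{1}{2}\right) = l + l \left(- \frac{7}{2}\right) = l - \frac{7 l}{2} = - \frac{5 l}{2}$)
$q{\left(P,H \right)} = 3$ ($q{\left(P,H \right)} = -4 + \left(5 - -2\right) = -4 + \left(5 + 2\right) = -4 + 7 = 3$)
$q{\left(-7,T{\left(-4 + 6,0 \right)} \right)} M{\left(-5 \right)} = 3 \left(\left(- \frac{5}{2}\right) \left(-5\right)\right) = 3 \cdot \frac{25}{2} = \frac{75}{2}$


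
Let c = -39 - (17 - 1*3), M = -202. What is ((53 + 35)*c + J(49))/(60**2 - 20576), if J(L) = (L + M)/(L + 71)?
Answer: 186611/679040 ≈ 0.27482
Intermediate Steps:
c = -53 (c = -39 - (17 - 3) = -39 - 1*14 = -39 - 14 = -53)
J(L) = (-202 + L)/(71 + L) (J(L) = (L - 202)/(L + 71) = (-202 + L)/(71 + L))
((53 + 35)*c + J(49))/(60**2 - 20576) = ((53 + 35)*(-53) + (-202 + 49)/(71 + 49))/(60**2 - 20576) = (88*(-53) - 153/120)/(3600 - 20576) = (-4664 + (1/120)*(-153))/(-16976) = (-4664 - 51/40)*(-1/16976) = -186611/40*(-1/16976) = 186611/679040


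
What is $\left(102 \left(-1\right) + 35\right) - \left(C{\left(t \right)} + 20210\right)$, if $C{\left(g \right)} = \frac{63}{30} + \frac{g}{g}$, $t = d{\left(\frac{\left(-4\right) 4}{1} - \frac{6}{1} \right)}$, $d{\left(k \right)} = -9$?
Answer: $- \frac{202801}{10} \approx -20280.0$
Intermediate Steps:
$t = -9$
$C{\left(g \right)} = \frac{31}{10}$ ($C{\left(g \right)} = 63 \cdot \frac{1}{30} + 1 = \frac{21}{10} + 1 = \frac{31}{10}$)
$\left(102 \left(-1\right) + 35\right) - \left(C{\left(t \right)} + 20210\right) = \left(102 \left(-1\right) + 35\right) - \left(\frac{31}{10} + 20210\right) = \left(-102 + 35\right) - \frac{202131}{10} = -67 - \frac{202131}{10} = - \frac{202801}{10}$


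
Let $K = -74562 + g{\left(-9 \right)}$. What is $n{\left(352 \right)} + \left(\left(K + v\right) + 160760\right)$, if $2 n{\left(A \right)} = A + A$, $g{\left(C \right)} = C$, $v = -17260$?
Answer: $69281$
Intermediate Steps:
$n{\left(A \right)} = A$ ($n{\left(A \right)} = \frac{A + A}{2} = \frac{2 A}{2} = A$)
$K = -74571$ ($K = -74562 - 9 = -74571$)
$n{\left(352 \right)} + \left(\left(K + v\right) + 160760\right) = 352 + \left(\left(-74571 - 17260\right) + 160760\right) = 352 + \left(-91831 + 160760\right) = 352 + 68929 = 69281$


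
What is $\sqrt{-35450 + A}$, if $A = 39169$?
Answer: $\sqrt{3719} \approx 60.984$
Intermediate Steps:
$\sqrt{-35450 + A} = \sqrt{-35450 + 39169} = \sqrt{3719}$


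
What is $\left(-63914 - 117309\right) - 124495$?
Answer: $-305718$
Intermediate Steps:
$\left(-63914 - 117309\right) - 124495 = -181223 - 124495 = -305718$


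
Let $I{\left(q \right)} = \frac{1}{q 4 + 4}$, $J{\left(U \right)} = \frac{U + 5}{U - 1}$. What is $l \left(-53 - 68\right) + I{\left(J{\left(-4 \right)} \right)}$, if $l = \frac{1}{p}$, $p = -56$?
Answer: $\frac{277}{112} \approx 2.4732$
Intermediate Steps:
$J{\left(U \right)} = \frac{5 + U}{-1 + U}$
$I{\left(q \right)} = \frac{1}{4 + 4 q}$ ($I{\left(q \right)} = \frac{1}{4 q + 4} = \frac{1}{4 + 4 q}$)
$l = - \frac{1}{56}$ ($l = \frac{1}{-56} = - \frac{1}{56} \approx -0.017857$)
$l \left(-53 - 68\right) + I{\left(J{\left(-4 \right)} \right)} = - \frac{-53 - 68}{56} + \frac{1}{4 \left(1 + \frac{5 - 4}{-1 - 4}\right)} = - \frac{-53 - 68}{56} + \frac{1}{4 \left(1 + \frac{1}{-5} \cdot 1\right)} = \left(- \frac{1}{56}\right) \left(-121\right) + \frac{1}{4 \left(1 - \frac{1}{5}\right)} = \frac{121}{56} + \frac{1}{4 \left(1 - \frac{1}{5}\right)} = \frac{121}{56} + \frac{1}{4 \cdot \frac{4}{5}} = \frac{121}{56} + \frac{1}{4} \cdot \frac{5}{4} = \frac{121}{56} + \frac{5}{16} = \frac{277}{112}$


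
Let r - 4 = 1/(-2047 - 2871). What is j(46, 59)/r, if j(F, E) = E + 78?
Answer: 673766/19671 ≈ 34.252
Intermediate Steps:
j(F, E) = 78 + E
r = 19671/4918 (r = 4 + 1/(-2047 - 2871) = 4 + 1/(-4918) = 4 - 1/4918 = 19671/4918 ≈ 3.9998)
j(46, 59)/r = (78 + 59)/(19671/4918) = 137*(4918/19671) = 673766/19671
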